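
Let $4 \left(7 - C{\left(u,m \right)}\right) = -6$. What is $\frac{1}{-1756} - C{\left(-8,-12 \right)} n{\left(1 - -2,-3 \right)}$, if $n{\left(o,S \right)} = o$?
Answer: $- \frac{44779}{1756} \approx -25.501$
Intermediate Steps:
$C{\left(u,m \right)} = \frac{17}{2}$ ($C{\left(u,m \right)} = 7 - - \frac{3}{2} = 7 + \frac{3}{2} = \frac{17}{2}$)
$\frac{1}{-1756} - C{\left(-8,-12 \right)} n{\left(1 - -2,-3 \right)} = \frac{1}{-1756} - \frac{17 \left(1 - -2\right)}{2} = - \frac{1}{1756} - \frac{17 \left(1 + 2\right)}{2} = - \frac{1}{1756} - \frac{17}{2} \cdot 3 = - \frac{1}{1756} - \frac{51}{2} = - \frac{44779}{1756}$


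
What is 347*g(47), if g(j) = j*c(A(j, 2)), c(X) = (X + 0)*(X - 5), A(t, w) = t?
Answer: 32193966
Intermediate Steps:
c(X) = X*(-5 + X)
g(j) = j²*(-5 + j) (g(j) = j*(j*(-5 + j)) = j²*(-5 + j))
347*g(47) = 347*(47²*(-5 + 47)) = 347*(2209*42) = 347*92778 = 32193966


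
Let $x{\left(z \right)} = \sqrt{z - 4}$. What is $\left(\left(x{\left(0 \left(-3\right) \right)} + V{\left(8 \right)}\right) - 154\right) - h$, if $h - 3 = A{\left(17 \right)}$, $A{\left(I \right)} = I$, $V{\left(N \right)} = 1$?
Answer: $-173 + 2 i \approx -173.0 + 2.0 i$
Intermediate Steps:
$x{\left(z \right)} = \sqrt{-4 + z}$
$h = 20$ ($h = 3 + 17 = 20$)
$\left(\left(x{\left(0 \left(-3\right) \right)} + V{\left(8 \right)}\right) - 154\right) - h = \left(\left(\sqrt{-4 + 0 \left(-3\right)} + 1\right) - 154\right) - 20 = \left(\left(\sqrt{-4 + 0} + 1\right) - 154\right) - 20 = \left(\left(\sqrt{-4} + 1\right) - 154\right) - 20 = \left(\left(2 i + 1\right) - 154\right) - 20 = \left(\left(1 + 2 i\right) - 154\right) - 20 = \left(-153 + 2 i\right) - 20 = -173 + 2 i$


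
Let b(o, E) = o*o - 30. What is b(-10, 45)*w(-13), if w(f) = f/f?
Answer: 70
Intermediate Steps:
w(f) = 1
b(o, E) = -30 + o² (b(o, E) = o² - 30 = -30 + o²)
b(-10, 45)*w(-13) = (-30 + (-10)²)*1 = (-30 + 100)*1 = 70*1 = 70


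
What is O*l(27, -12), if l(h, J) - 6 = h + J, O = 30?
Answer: 630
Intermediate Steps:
l(h, J) = 6 + J + h (l(h, J) = 6 + (h + J) = 6 + (J + h) = 6 + J + h)
O*l(27, -12) = 30*(6 - 12 + 27) = 30*21 = 630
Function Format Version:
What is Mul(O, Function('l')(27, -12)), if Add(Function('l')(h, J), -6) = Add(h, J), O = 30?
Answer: 630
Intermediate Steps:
Function('l')(h, J) = Add(6, J, h) (Function('l')(h, J) = Add(6, Add(h, J)) = Add(6, Add(J, h)) = Add(6, J, h))
Mul(O, Function('l')(27, -12)) = Mul(30, Add(6, -12, 27)) = Mul(30, 21) = 630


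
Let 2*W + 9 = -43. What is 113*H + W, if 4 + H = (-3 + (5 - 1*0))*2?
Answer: -26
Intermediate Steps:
W = -26 (W = -9/2 + (1/2)*(-43) = -9/2 - 43/2 = -26)
H = 0 (H = -4 + (-3 + (5 - 1*0))*2 = -4 + (-3 + (5 + 0))*2 = -4 + (-3 + 5)*2 = -4 + 2*2 = -4 + 4 = 0)
113*H + W = 113*0 - 26 = 0 - 26 = -26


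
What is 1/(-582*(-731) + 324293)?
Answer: 1/749735 ≈ 1.3338e-6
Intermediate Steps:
1/(-582*(-731) + 324293) = 1/(425442 + 324293) = 1/749735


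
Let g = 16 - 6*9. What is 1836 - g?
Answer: 1874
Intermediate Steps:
g = -38 (g = 16 - 54 = -38)
1836 - g = 1836 - 1*(-38) = 1836 + 38 = 1874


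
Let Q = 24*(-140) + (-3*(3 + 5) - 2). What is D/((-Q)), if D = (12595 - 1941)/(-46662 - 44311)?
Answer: -5327/154017289 ≈ -3.4587e-5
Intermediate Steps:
Q = -3386 (Q = -3360 + (-3*8 - 2) = -3360 + (-24 - 2) = -3360 - 26 = -3386)
D = -10654/90973 (D = 10654/(-90973) = 10654*(-1/90973) = -10654/90973 ≈ -0.11711)
D/((-Q)) = -10654/(90973*((-1*(-3386)))) = -10654/90973/3386 = -10654/90973*1/3386 = -5327/154017289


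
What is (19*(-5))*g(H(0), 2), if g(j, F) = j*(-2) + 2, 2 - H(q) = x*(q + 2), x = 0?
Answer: 190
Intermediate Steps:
H(q) = 2 (H(q) = 2 - 0*(q + 2) = 2 - 0*(2 + q) = 2 - 1*0 = 2 + 0 = 2)
g(j, F) = 2 - 2*j (g(j, F) = -2*j + 2 = 2 - 2*j)
(19*(-5))*g(H(0), 2) = (19*(-5))*(2 - 2*2) = -95*(2 - 4) = -95*(-2) = 190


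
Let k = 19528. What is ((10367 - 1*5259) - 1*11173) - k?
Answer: -25593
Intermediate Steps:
((10367 - 1*5259) - 1*11173) - k = ((10367 - 1*5259) - 1*11173) - 1*19528 = ((10367 - 5259) - 11173) - 19528 = (5108 - 11173) - 19528 = -6065 - 19528 = -25593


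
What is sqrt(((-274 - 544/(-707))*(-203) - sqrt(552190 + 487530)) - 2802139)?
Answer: sqrt(-28018813293 - 20402*sqrt(259930))/101 ≈ 1657.6*I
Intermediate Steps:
sqrt(((-274 - 544/(-707))*(-203) - sqrt(552190 + 487530)) - 2802139) = sqrt(((-274 - 544*(-1/707))*(-203) - sqrt(1039720)) - 2802139) = sqrt(((-274 + 544/707)*(-203) - 2*sqrt(259930)) - 2802139) = sqrt((-193174/707*(-203) - 2*sqrt(259930)) - 2802139) = sqrt((5602046/101 - 2*sqrt(259930)) - 2802139) = sqrt(-277413993/101 - 2*sqrt(259930))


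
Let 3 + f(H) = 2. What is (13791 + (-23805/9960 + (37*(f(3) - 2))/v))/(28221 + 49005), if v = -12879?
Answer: 39305174209/220136728752 ≈ 0.17855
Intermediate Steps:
f(H) = -1 (f(H) = -3 + 2 = -1)
(13791 + (-23805/9960 + (37*(f(3) - 2))/v))/(28221 + 49005) = (13791 + (-23805/9960 + (37*(-1 - 2))/(-12879)))/(28221 + 49005) = (13791 + (-23805*1/9960 + (37*(-3))*(-1/12879)))/77226 = (13791 + (-1587/664 - 111*(-1/12879)))*(1/77226) = (13791 + (-1587/664 + 37/4293))*(1/77226) = (13791 - 6788423/2850552)*(1/77226) = (39305174209/2850552)*(1/77226) = 39305174209/220136728752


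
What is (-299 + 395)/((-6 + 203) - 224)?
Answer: -32/9 ≈ -3.5556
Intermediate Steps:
(-299 + 395)/((-6 + 203) - 224) = 96/(197 - 224) = 96/(-27) = 96*(-1/27) = -32/9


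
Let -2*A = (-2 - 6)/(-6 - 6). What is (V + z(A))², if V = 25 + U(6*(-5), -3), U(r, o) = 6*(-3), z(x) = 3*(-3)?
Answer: 4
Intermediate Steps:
A = -⅓ (A = -(-2 - 6)/(2*(-6 - 6)) = -(-4)/(-12) = -(-4)*(-1)/12 = -½*⅔ = -⅓ ≈ -0.33333)
z(x) = -9
U(r, o) = -18
V = 7 (V = 25 - 18 = 7)
(V + z(A))² = (7 - 9)² = (-2)² = 4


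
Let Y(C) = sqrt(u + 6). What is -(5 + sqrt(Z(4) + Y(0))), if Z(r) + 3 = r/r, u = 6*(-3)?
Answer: -5 - sqrt(-2 + 2*I*sqrt(3)) ≈ -6.0 - 1.732*I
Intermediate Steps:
u = -18
Y(C) = 2*I*sqrt(3) (Y(C) = sqrt(-18 + 6) = sqrt(-12) = 2*I*sqrt(3))
Z(r) = -2 (Z(r) = -3 + r/r = -3 + 1 = -2)
-(5 + sqrt(Z(4) + Y(0))) = -(5 + sqrt(-2 + 2*I*sqrt(3))) = -5 - sqrt(-2 + 2*I*sqrt(3))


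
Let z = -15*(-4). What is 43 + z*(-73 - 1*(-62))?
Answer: -617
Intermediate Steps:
z = 60
43 + z*(-73 - 1*(-62)) = 43 + 60*(-73 - 1*(-62)) = 43 + 60*(-73 + 62) = 43 + 60*(-11) = 43 - 660 = -617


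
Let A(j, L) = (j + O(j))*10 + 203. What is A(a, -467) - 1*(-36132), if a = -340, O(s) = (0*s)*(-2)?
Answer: 32935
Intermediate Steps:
O(s) = 0 (O(s) = 0*(-2) = 0)
A(j, L) = 203 + 10*j (A(j, L) = (j + 0)*10 + 203 = j*10 + 203 = 10*j + 203 = 203 + 10*j)
A(a, -467) - 1*(-36132) = (203 + 10*(-340)) - 1*(-36132) = (203 - 3400) + 36132 = -3197 + 36132 = 32935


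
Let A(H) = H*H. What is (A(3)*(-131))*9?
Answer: -10611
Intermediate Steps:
A(H) = H²
(A(3)*(-131))*9 = (3²*(-131))*9 = (9*(-131))*9 = -1179*9 = -10611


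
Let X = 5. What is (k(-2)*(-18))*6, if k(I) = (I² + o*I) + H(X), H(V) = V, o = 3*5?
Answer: 2268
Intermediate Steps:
o = 15
k(I) = 5 + I² + 15*I (k(I) = (I² + 15*I) + 5 = 5 + I² + 15*I)
(k(-2)*(-18))*6 = ((5 + (-2)² + 15*(-2))*(-18))*6 = ((5 + 4 - 30)*(-18))*6 = -21*(-18)*6 = 378*6 = 2268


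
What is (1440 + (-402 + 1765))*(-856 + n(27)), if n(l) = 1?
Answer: -2396565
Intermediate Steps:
(1440 + (-402 + 1765))*(-856 + n(27)) = (1440 + (-402 + 1765))*(-856 + 1) = (1440 + 1363)*(-855) = 2803*(-855) = -2396565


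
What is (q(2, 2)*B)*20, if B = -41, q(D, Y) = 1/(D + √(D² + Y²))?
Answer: 410 - 410*√2 ≈ -169.83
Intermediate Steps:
(q(2, 2)*B)*20 = (-41/(2 + √(2² + 2²)))*20 = (-41/(2 + √(4 + 4)))*20 = (-41/(2 + √8))*20 = (-41/(2 + 2*√2))*20 = -41/(2 + 2*√2)*20 = -820/(2 + 2*√2)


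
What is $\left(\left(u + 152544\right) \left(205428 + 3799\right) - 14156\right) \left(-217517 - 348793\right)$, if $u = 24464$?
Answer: $-20973199481544600$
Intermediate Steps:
$\left(\left(u + 152544\right) \left(205428 + 3799\right) - 14156\right) \left(-217517 - 348793\right) = \left(\left(24464 + 152544\right) \left(205428 + 3799\right) - 14156\right) \left(-217517 - 348793\right) = \left(177008 \cdot 209227 - 14156\right) \left(-566310\right) = \left(37034852816 - 14156\right) \left(-566310\right) = 37034838660 \left(-566310\right) = -20973199481544600$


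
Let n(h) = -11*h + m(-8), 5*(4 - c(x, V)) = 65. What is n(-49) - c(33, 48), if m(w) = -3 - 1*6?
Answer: 539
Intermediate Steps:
c(x, V) = -9 (c(x, V) = 4 - ⅕*65 = 4 - 13 = -9)
m(w) = -9 (m(w) = -3 - 6 = -9)
n(h) = -9 - 11*h (n(h) = -11*h - 9 = -9 - 11*h)
n(-49) - c(33, 48) = (-9 - 11*(-49)) - 1*(-9) = (-9 + 539) + 9 = 530 + 9 = 539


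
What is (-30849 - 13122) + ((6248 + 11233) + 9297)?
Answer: -17193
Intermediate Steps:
(-30849 - 13122) + ((6248 + 11233) + 9297) = -43971 + (17481 + 9297) = -43971 + 26778 = -17193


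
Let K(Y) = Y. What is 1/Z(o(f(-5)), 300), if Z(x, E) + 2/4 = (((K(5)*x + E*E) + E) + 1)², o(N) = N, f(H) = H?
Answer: 2/16299512351 ≈ 1.2270e-10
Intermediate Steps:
Z(x, E) = -½ + (1 + E + E² + 5*x)² (Z(x, E) = -½ + (((5*x + E*E) + E) + 1)² = -½ + (((5*x + E²) + E) + 1)² = -½ + (((E² + 5*x) + E) + 1)² = -½ + ((E + E² + 5*x) + 1)² = -½ + (1 + E + E² + 5*x)²)
1/Z(o(f(-5)), 300) = 1/(-½ + (1 + 300 + 300² + 5*(-5))²) = 1/(-½ + (1 + 300 + 90000 - 25)²) = 1/(-½ + 90276²) = 1/(-½ + 8149756176) = 1/(16299512351/2) = 2/16299512351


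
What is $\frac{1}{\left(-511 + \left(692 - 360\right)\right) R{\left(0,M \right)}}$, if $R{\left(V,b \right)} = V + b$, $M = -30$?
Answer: $\frac{1}{5370} \approx 0.00018622$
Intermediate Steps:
$\frac{1}{\left(-511 + \left(692 - 360\right)\right) R{\left(0,M \right)}} = \frac{1}{\left(-511 + \left(692 - 360\right)\right) \left(0 - 30\right)} = \frac{1}{\left(-511 + 332\right) \left(-30\right)} = \frac{1}{\left(-179\right) \left(-30\right)} = \frac{1}{5370}$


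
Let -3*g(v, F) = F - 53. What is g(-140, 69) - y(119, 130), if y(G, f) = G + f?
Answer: -763/3 ≈ -254.33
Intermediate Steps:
g(v, F) = 53/3 - F/3 (g(v, F) = -(F - 53)/3 = -(-53 + F)/3 = 53/3 - F/3)
g(-140, 69) - y(119, 130) = (53/3 - 1/3*69) - (119 + 130) = (53/3 - 23) - 1*249 = -16/3 - 249 = -763/3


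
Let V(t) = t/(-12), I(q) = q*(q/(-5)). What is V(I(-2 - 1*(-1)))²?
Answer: 1/3600 ≈ 0.00027778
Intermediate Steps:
I(q) = -q²/5 (I(q) = q*(q*(-⅕)) = q*(-q/5) = -q²/5)
V(t) = -t/12 (V(t) = t*(-1/12) = -t/12)
V(I(-2 - 1*(-1)))² = (-(-1)*(-2 - 1*(-1))²/60)² = (-(-1)*(-2 + 1)²/60)² = (-(-1)*(-1)²/60)² = (-(-1)/60)² = (-1/12*(-⅕))² = (1/60)² = 1/3600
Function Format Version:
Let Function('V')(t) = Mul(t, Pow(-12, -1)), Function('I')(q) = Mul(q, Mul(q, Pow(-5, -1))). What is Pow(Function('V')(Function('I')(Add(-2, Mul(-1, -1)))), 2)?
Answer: Rational(1, 3600) ≈ 0.00027778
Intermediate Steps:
Function('I')(q) = Mul(Rational(-1, 5), Pow(q, 2)) (Function('I')(q) = Mul(q, Mul(q, Rational(-1, 5))) = Mul(q, Mul(Rational(-1, 5), q)) = Mul(Rational(-1, 5), Pow(q, 2)))
Function('V')(t) = Mul(Rational(-1, 12), t) (Function('V')(t) = Mul(t, Rational(-1, 12)) = Mul(Rational(-1, 12), t))
Pow(Function('V')(Function('I')(Add(-2, Mul(-1, -1)))), 2) = Pow(Mul(Rational(-1, 12), Mul(Rational(-1, 5), Pow(Add(-2, Mul(-1, -1)), 2))), 2) = Pow(Mul(Rational(-1, 12), Mul(Rational(-1, 5), Pow(Add(-2, 1), 2))), 2) = Pow(Mul(Rational(-1, 12), Mul(Rational(-1, 5), Pow(-1, 2))), 2) = Pow(Mul(Rational(-1, 12), Mul(Rational(-1, 5), 1)), 2) = Pow(Mul(Rational(-1, 12), Rational(-1, 5)), 2) = Pow(Rational(1, 60), 2) = Rational(1, 3600)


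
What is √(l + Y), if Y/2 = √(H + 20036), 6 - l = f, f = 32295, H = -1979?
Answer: √(-32289 + 2*√18057) ≈ 178.94*I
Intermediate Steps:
l = -32289 (l = 6 - 1*32295 = 6 - 32295 = -32289)
Y = 2*√18057 (Y = 2*√(-1979 + 20036) = 2*√18057 ≈ 268.75)
√(l + Y) = √(-32289 + 2*√18057)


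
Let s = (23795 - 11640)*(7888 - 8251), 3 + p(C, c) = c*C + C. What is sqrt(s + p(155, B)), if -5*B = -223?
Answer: 20*I*sqrt(11013) ≈ 2098.9*I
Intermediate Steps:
B = 223/5 (B = -1/5*(-223) = 223/5 ≈ 44.600)
p(C, c) = -3 + C + C*c (p(C, c) = -3 + (c*C + C) = -3 + (C*c + C) = -3 + (C + C*c) = -3 + C + C*c)
s = -4412265 (s = 12155*(-363) = -4412265)
sqrt(s + p(155, B)) = sqrt(-4412265 + (-3 + 155 + 155*(223/5))) = sqrt(-4412265 + (-3 + 155 + 6913)) = sqrt(-4412265 + 7065) = sqrt(-4405200) = 20*I*sqrt(11013)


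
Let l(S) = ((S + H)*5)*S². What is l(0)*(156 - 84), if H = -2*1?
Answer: 0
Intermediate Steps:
H = -2
l(S) = S²*(-10 + 5*S) (l(S) = ((S - 2)*5)*S² = ((-2 + S)*5)*S² = (-10 + 5*S)*S² = S²*(-10 + 5*S))
l(0)*(156 - 84) = (5*0²*(-2 + 0))*(156 - 84) = (5*0*(-2))*72 = 0*72 = 0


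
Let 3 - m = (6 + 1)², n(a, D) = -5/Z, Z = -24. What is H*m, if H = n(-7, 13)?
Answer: -115/12 ≈ -9.5833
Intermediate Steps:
n(a, D) = 5/24 (n(a, D) = -5/(-24) = -5*(-1/24) = 5/24)
m = -46 (m = 3 - (6 + 1)² = 3 - 1*7² = 3 - 1*49 = 3 - 49 = -46)
H = 5/24 ≈ 0.20833
H*m = (5/24)*(-46) = -115/12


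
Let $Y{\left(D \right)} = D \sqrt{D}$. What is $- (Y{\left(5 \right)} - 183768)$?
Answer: $183768 - 5 \sqrt{5} \approx 1.8376 \cdot 10^{5}$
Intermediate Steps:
$Y{\left(D \right)} = D^{\frac{3}{2}}$
$- (Y{\left(5 \right)} - 183768) = - (5^{\frac{3}{2}} - 183768) = - (5 \sqrt{5} - 183768) = - (-183768 + 5 \sqrt{5}) = 183768 - 5 \sqrt{5}$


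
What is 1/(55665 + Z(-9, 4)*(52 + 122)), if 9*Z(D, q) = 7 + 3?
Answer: 3/167575 ≈ 1.7902e-5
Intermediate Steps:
Z(D, q) = 10/9 (Z(D, q) = (7 + 3)/9 = (1/9)*10 = 10/9)
1/(55665 + Z(-9, 4)*(52 + 122)) = 1/(55665 + 10*(52 + 122)/9) = 1/(55665 + (10/9)*174) = 1/(55665 + 580/3) = 1/(167575/3) = 3/167575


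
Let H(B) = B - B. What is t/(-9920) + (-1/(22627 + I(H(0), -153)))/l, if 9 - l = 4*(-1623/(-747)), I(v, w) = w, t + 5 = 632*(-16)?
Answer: 8752489093/8583270080 ≈ 1.0197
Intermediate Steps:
H(B) = 0
t = -10117 (t = -5 + 632*(-16) = -5 - 10112 = -10117)
l = 77/249 (l = 9 - 4*(-1623/(-747)) = 9 - 4*(-1623*(-1/747)) = 9 - 4*541/249 = 9 - 1*2164/249 = 9 - 2164/249 = 77/249 ≈ 0.30924)
t/(-9920) + (-1/(22627 + I(H(0), -153)))/l = -10117/(-9920) + (-1/(22627 - 153))/(77/249) = -10117*(-1/9920) - 1/22474*(249/77) = 10117/9920 - 1*1/22474*(249/77) = 10117/9920 - 1/22474*249/77 = 10117/9920 - 249/1730498 = 8752489093/8583270080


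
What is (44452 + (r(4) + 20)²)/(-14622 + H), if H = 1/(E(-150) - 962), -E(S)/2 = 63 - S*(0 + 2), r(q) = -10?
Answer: -75203776/24681937 ≈ -3.0469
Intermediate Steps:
E(S) = -126 + 4*S (E(S) = -2*(63 - S*(0 + 2)) = -2*(63 - S*2) = -2*(63 - 2*S) = -126 + 4*S)
H = -1/1688 (H = 1/((-126 + 4*(-150)) - 962) = 1/((-126 - 600) - 962) = 1/(-726 - 962) = 1/(-1688) = -1/1688 ≈ -0.00059242)
(44452 + (r(4) + 20)²)/(-14622 + H) = (44452 + (-10 + 20)²)/(-14622 - 1/1688) = (44452 + 10²)/(-24681937/1688) = (44452 + 100)*(-1688/24681937) = 44552*(-1688/24681937) = -75203776/24681937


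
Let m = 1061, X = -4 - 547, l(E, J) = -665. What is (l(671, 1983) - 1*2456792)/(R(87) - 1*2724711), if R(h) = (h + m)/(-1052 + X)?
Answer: 562757653/623958983 ≈ 0.90191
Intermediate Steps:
X = -551
R(h) = -1061/1603 - h/1603 (R(h) = (h + 1061)/(-1052 - 551) = (1061 + h)/(-1603) = (1061 + h)*(-1/1603) = -1061/1603 - h/1603)
(l(671, 1983) - 1*2456792)/(R(87) - 1*2724711) = (-665 - 1*2456792)/((-1061/1603 - 1/1603*87) - 1*2724711) = (-665 - 2456792)/((-1061/1603 - 87/1603) - 2724711) = -2457457/(-164/229 - 2724711) = -2457457/(-623958983/229) = -2457457*(-229/623958983) = 562757653/623958983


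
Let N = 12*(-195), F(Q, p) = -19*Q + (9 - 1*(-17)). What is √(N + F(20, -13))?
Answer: I*√2694 ≈ 51.904*I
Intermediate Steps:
F(Q, p) = 26 - 19*Q (F(Q, p) = -19*Q + (9 + 17) = -19*Q + 26 = 26 - 19*Q)
N = -2340
√(N + F(20, -13)) = √(-2340 + (26 - 19*20)) = √(-2340 + (26 - 380)) = √(-2340 - 354) = √(-2694) = I*√2694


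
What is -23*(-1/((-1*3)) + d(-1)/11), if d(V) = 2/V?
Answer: -115/33 ≈ -3.4848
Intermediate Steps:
-23*(-1/((-1*3)) + d(-1)/11) = -23*(-1/((-1*3)) + (2/(-1))/11) = -23*(-1/(-3) + (2*(-1))*(1/11)) = -23*(-1*(-⅓) - 2*1/11) = -23*(⅓ - 2/11) = -23*5/33 = -115/33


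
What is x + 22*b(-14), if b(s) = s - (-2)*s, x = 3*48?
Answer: -780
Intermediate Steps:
x = 144
b(s) = 3*s (b(s) = s + 2*s = 3*s)
x + 22*b(-14) = 144 + 22*(3*(-14)) = 144 + 22*(-42) = 144 - 924 = -780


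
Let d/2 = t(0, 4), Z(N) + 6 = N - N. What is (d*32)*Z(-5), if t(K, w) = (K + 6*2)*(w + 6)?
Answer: -46080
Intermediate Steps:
Z(N) = -6 (Z(N) = -6 + (N - N) = -6 + 0 = -6)
t(K, w) = (6 + w)*(12 + K) (t(K, w) = (K + 12)*(6 + w) = (12 + K)*(6 + w) = (6 + w)*(12 + K))
d = 240 (d = 2*(72 + 6*0 + 12*4 + 0*4) = 2*(72 + 0 + 48 + 0) = 2*120 = 240)
(d*32)*Z(-5) = (240*32)*(-6) = 7680*(-6) = -46080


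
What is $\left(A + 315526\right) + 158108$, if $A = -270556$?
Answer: $203078$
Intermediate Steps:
$\left(A + 315526\right) + 158108 = \left(-270556 + 315526\right) + 158108 = 44970 + 158108 = 203078$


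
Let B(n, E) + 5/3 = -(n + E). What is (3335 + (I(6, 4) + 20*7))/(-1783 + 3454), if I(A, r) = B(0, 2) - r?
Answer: 10402/5013 ≈ 2.0750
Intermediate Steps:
B(n, E) = -5/3 - E - n (B(n, E) = -5/3 - (n + E) = -5/3 - (E + n) = -5/3 + (-E - n) = -5/3 - E - n)
I(A, r) = -11/3 - r (I(A, r) = (-5/3 - 1*2 - 1*0) - r = (-5/3 - 2 + 0) - r = -11/3 - r)
(3335 + (I(6, 4) + 20*7))/(-1783 + 3454) = (3335 + ((-11/3 - 1*4) + 20*7))/(-1783 + 3454) = (3335 + ((-11/3 - 4) + 140))/1671 = (3335 + (-23/3 + 140))*(1/1671) = (3335 + 397/3)*(1/1671) = (10402/3)*(1/1671) = 10402/5013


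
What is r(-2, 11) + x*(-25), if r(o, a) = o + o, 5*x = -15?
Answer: 71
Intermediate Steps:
x = -3 (x = (⅕)*(-15) = -3)
r(o, a) = 2*o
r(-2, 11) + x*(-25) = 2*(-2) - 3*(-25) = -4 + 75 = 71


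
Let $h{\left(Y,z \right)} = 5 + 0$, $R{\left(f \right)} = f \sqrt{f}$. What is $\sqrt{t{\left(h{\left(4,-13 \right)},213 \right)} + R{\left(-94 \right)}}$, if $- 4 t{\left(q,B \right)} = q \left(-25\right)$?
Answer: $\frac{\sqrt{125 - 376 i \sqrt{94}}}{2} \approx 21.716 - 20.984 i$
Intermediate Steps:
$R{\left(f \right)} = f^{\frac{3}{2}}$
$h{\left(Y,z \right)} = 5$
$t{\left(q,B \right)} = \frac{25 q}{4}$ ($t{\left(q,B \right)} = - \frac{q \left(-25\right)}{4} = - \frac{\left(-25\right) q}{4} = \frac{25 q}{4}$)
$\sqrt{t{\left(h{\left(4,-13 \right)},213 \right)} + R{\left(-94 \right)}} = \sqrt{\frac{25}{4} \cdot 5 + \left(-94\right)^{\frac{3}{2}}} = \sqrt{\frac{125}{4} - 94 i \sqrt{94}}$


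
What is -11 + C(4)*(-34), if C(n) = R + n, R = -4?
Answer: -11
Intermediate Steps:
C(n) = -4 + n
-11 + C(4)*(-34) = -11 + (-4 + 4)*(-34) = -11 + 0*(-34) = -11 + 0 = -11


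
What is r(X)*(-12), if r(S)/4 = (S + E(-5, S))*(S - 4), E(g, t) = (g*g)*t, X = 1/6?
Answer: 2392/3 ≈ 797.33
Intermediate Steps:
X = 1/6 ≈ 0.16667
E(g, t) = t*g**2 (E(g, t) = g**2*t = t*g**2)
r(S) = 104*S*(-4 + S) (r(S) = 4*((S + S*(-5)**2)*(S - 4)) = 4*((S + S*25)*(-4 + S)) = 4*((S + 25*S)*(-4 + S)) = 4*((26*S)*(-4 + S)) = 4*(26*S*(-4 + S)) = 104*S*(-4 + S))
r(X)*(-12) = (104*(1/6)*(-4 + 1/6))*(-12) = (104*(1/6)*(-23/6))*(-12) = -598/9*(-12) = 2392/3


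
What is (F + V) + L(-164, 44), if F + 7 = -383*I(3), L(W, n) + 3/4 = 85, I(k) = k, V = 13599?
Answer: 50109/4 ≈ 12527.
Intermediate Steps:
L(W, n) = 337/4 (L(W, n) = -¾ + 85 = 337/4)
F = -1156 (F = -7 - 383*3 = -7 - 1149 = -1156)
(F + V) + L(-164, 44) = (-1156 + 13599) + 337/4 = 12443 + 337/4 = 50109/4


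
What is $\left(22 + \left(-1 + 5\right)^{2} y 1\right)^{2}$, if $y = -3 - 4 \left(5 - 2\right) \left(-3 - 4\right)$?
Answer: $1737124$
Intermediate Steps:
$y = 81$ ($y = -3 - 4 \cdot 3 \left(-7\right) = -3 - -84 = -3 + 84 = 81$)
$\left(22 + \left(-1 + 5\right)^{2} y 1\right)^{2} = \left(22 + \left(-1 + 5\right)^{2} \cdot 81 \cdot 1\right)^{2} = \left(22 + 4^{2} \cdot 81 \cdot 1\right)^{2} = \left(22 + 16 \cdot 81 \cdot 1\right)^{2} = \left(22 + 1296 \cdot 1\right)^{2} = \left(22 + 1296\right)^{2} = 1318^{2} = 1737124$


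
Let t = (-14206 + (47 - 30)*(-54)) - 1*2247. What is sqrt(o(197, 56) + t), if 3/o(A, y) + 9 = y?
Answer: I*sqrt(38372398)/47 ≈ 131.8*I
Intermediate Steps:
o(A, y) = 3/(-9 + y)
t = -17371 (t = (-14206 + 17*(-54)) - 2247 = (-14206 - 918) - 2247 = -15124 - 2247 = -17371)
sqrt(o(197, 56) + t) = sqrt(3/(-9 + 56) - 17371) = sqrt(3/47 - 17371) = sqrt(-816434/47) = I*sqrt(38372398)/47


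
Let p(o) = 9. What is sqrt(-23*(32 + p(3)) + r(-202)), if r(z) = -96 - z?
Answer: 3*I*sqrt(93) ≈ 28.931*I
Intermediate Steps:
sqrt(-23*(32 + p(3)) + r(-202)) = sqrt(-23*(32 + 9) + (-96 - 1*(-202))) = sqrt(-23*41 + (-96 + 202)) = sqrt(-943 + 106) = sqrt(-837) = 3*I*sqrt(93)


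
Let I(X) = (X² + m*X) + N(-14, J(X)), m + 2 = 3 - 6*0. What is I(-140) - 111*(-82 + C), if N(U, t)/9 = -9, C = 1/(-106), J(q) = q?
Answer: 3019097/106 ≈ 28482.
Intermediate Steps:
C = -1/106 ≈ -0.0094340
N(U, t) = -81 (N(U, t) = 9*(-9) = -81)
m = 1 (m = -2 + (3 - 6*0) = -2 + (3 + 0) = -2 + 3 = 1)
I(X) = -81 + X + X² (I(X) = (X² + 1*X) - 81 = (X² + X) - 81 = (X + X²) - 81 = -81 + X + X²)
I(-140) - 111*(-82 + C) = (-81 - 140 + (-140)²) - 111*(-82 - 1/106) = (-81 - 140 + 19600) - 111*(-8693/106) = 19379 + 964923/106 = 3019097/106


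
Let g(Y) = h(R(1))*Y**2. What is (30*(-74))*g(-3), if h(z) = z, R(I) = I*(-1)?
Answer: 19980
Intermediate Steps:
R(I) = -I
g(Y) = -Y**2 (g(Y) = (-1*1)*Y**2 = -Y**2)
(30*(-74))*g(-3) = (30*(-74))*(-1*(-3)**2) = -(-2220)*9 = -2220*(-9) = 19980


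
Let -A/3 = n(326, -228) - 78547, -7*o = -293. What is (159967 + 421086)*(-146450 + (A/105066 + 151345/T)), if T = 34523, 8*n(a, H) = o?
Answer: -1920444305521812774913/22569204112 ≈ -8.5091e+10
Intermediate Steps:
o = 293/7 (o = -⅐*(-293) = 293/7 ≈ 41.857)
n(a, H) = 293/56 (n(a, H) = (⅛)*(293/7) = 293/56)
A = 13195017/56 (A = -3*(293/56 - 78547) = -3*(-4398339/56) = 13195017/56 ≈ 2.3563e+5)
(159967 + 421086)*(-146450 + (A/105066 + 151345/T)) = (159967 + 421086)*(-146450 + ((13195017/56)/105066 + 151345/34523)) = 581053*(-146450 + ((13195017/56)*(1/105066) + 151345*(1/34523))) = 581053*(-146450 + (1466113/653744 + 151345/34523)) = 581053*(-146450 + 149555504779/22569204112) = 581053*(-3305110386697621/22569204112) = -1920444305521812774913/22569204112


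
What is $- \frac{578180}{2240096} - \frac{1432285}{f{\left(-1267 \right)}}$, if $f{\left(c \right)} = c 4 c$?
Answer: $- \frac{432564992215}{899000366936} \approx -0.48116$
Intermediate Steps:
$f{\left(c \right)} = 4 c^{2}$ ($f{\left(c \right)} = 4 c c = 4 c^{2}$)
$- \frac{578180}{2240096} - \frac{1432285}{f{\left(-1267 \right)}} = - \frac{578180}{2240096} - \frac{1432285}{4 \left(-1267\right)^{2}} = \left(-578180\right) \frac{1}{2240096} - \frac{1432285}{4 \cdot 1605289} = - \frac{144545}{560024} - \frac{1432285}{6421156} = - \frac{432564992215}{899000366936}$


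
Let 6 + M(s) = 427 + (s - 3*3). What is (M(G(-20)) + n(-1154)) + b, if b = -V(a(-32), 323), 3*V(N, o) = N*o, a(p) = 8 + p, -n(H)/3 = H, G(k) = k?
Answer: 6438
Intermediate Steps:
n(H) = -3*H
V(N, o) = N*o/3 (V(N, o) = (N*o)/3 = N*o/3)
b = 2584 (b = -(8 - 32)*323/3 = -(-24)*323/3 = -1*(-2584) = 2584)
M(s) = 412 + s (M(s) = -6 + (427 + (s - 3*3)) = -6 + (427 + (s - 9)) = -6 + (427 + (-9 + s)) = -6 + (418 + s) = 412 + s)
(M(G(-20)) + n(-1154)) + b = ((412 - 20) - 3*(-1154)) + 2584 = (392 + 3462) + 2584 = 3854 + 2584 = 6438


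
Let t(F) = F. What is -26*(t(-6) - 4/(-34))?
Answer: 2600/17 ≈ 152.94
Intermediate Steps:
-26*(t(-6) - 4/(-34)) = -26*(-6 - 4/(-34)) = -26*(-6 - 4*(-1/34)) = -26*(-6 + 2/17) = -26*(-100/17) = 2600/17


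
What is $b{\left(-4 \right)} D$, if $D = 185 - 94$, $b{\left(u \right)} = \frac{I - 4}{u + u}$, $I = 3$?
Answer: $\frac{91}{8} \approx 11.375$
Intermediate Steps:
$b{\left(u \right)} = - \frac{1}{2 u}$ ($b{\left(u \right)} = \frac{3 - 4}{u + u} = - \frac{1}{2 u}$)
$D = 91$
$b{\left(-4 \right)} D = - \frac{1}{2 \left(-4\right)} 91 = \left(- \frac{1}{2}\right) \left(- \frac{1}{4}\right) 91 = \frac{1}{8} \cdot 91 = \frac{91}{8}$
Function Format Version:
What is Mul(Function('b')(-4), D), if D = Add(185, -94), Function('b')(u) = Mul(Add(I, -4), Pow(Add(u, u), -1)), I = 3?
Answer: Rational(91, 8) ≈ 11.375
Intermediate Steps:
Function('b')(u) = Mul(Rational(-1, 2), Pow(u, -1)) (Function('b')(u) = Mul(Add(3, -4), Pow(Add(u, u), -1)) = Mul(-1, Pow(Mul(2, u), -1)) = Mul(-1, Mul(Rational(1, 2), Pow(u, -1))) = Mul(Rational(-1, 2), Pow(u, -1)))
D = 91
Mul(Function('b')(-4), D) = Mul(Mul(Rational(-1, 2), Pow(-4, -1)), 91) = Mul(Mul(Rational(-1, 2), Rational(-1, 4)), 91) = Mul(Rational(1, 8), 91) = Rational(91, 8)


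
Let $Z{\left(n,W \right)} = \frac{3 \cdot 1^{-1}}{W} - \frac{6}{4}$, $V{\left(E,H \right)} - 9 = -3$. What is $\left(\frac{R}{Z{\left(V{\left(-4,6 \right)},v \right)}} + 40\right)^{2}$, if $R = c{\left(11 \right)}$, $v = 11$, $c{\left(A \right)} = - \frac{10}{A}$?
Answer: $\frac{1210000}{729} \approx 1659.8$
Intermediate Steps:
$V{\left(E,H \right)} = 6$ ($V{\left(E,H \right)} = 9 - 3 = 6$)
$R = - \frac{10}{11} \approx -0.90909$
$Z{\left(n,W \right)} = - \frac{3}{2} + \frac{3}{W}$ ($Z{\left(n,W \right)} = \frac{3 \cdot 1}{W} - \frac{3}{2} = \frac{3}{W} - \frac{3}{2} = - \frac{3}{2} + \frac{3}{W}$)
$\left(\frac{R}{Z{\left(V{\left(-4,6 \right)},v \right)}} + 40\right)^{2} = \left(- \frac{10}{11 \left(- \frac{3}{2} + \frac{3}{11}\right)} + 40\right)^{2} = \left(- \frac{10}{11 \left(- \frac{27}{22}\right)} + 40\right)^{2} = \left(\left(- \frac{10}{11}\right) \left(- \frac{22}{27}\right) + 40\right)^{2} = \left(\frac{20}{27} + 40\right)^{2} = \left(\frac{1100}{27}\right)^{2} = \frac{1210000}{729}$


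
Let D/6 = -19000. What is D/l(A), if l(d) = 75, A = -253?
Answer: -1520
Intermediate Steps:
D = -114000 (D = 6*(-19000) = -114000)
D/l(A) = -114000/75 = -114000*1/75 = -1520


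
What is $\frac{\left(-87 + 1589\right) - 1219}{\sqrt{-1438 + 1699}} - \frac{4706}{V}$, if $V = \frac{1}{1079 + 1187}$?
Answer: $-10663796 + \frac{283 \sqrt{29}}{87} \approx -1.0664 \cdot 10^{7}$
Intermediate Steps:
$V = \frac{1}{2266} \approx 0.00044131$
$\frac{\left(-87 + 1589\right) - 1219}{\sqrt{-1438 + 1699}} - \frac{4706}{V} = \frac{\left(-87 + 1589\right) - 1219}{\sqrt{-1438 + 1699}} - 4706 \frac{1}{\frac{1}{2266}} = \frac{1502 - 1219}{\sqrt{261}} - 10663796 = \frac{283}{3 \sqrt{29}} - 10663796 = 283 \frac{\sqrt{29}}{87} - 10663796 = \frac{283 \sqrt{29}}{87} - 10663796 = -10663796 + \frac{283 \sqrt{29}}{87}$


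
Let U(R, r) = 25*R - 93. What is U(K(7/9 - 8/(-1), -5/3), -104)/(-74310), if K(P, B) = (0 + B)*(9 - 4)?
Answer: 452/111465 ≈ 0.0040551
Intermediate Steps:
K(P, B) = 5*B (K(P, B) = B*5 = 5*B)
U(R, r) = -93 + 25*R
U(K(7/9 - 8/(-1), -5/3), -104)/(-74310) = (-93 + 25*(5*(-5/3)))/(-74310) = (-93 + 25*(5*(-5*⅓)))*(-1/74310) = (-93 + 25*(5*(-5/3)))*(-1/74310) = (-93 + 25*(-25/3))*(-1/74310) = (-93 - 625/3)*(-1/74310) = -904/3*(-1/74310) = 452/111465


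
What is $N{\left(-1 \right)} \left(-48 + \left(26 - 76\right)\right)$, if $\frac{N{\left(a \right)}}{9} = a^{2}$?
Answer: $-882$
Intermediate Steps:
$N{\left(a \right)} = 9 a^{2}$
$N{\left(-1 \right)} \left(-48 + \left(26 - 76\right)\right) = 9 \left(-1\right)^{2} \left(-48 + \left(26 - 76\right)\right) = 9 \cdot 1 \left(-48 + \left(26 - 76\right)\right) = 9 \left(-48 - 50\right) = 9 \left(-98\right) = -882$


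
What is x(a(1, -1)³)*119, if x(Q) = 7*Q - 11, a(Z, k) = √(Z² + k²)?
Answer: -1309 + 1666*√2 ≈ 1047.1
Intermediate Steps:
x(Q) = -11 + 7*Q
x(a(1, -1)³)*119 = (-11 + 7*(√(1² + (-1)²))³)*119 = (-11 + 7*(√(1 + 1))³)*119 = (-11 + 7*(√2)³)*119 = (-11 + 7*(2*√2))*119 = (-11 + 14*√2)*119 = -1309 + 1666*√2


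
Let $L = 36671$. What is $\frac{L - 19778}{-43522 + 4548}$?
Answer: $- \frac{16893}{38974} \approx -0.43344$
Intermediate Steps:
$\frac{L - 19778}{-43522 + 4548} = \frac{36671 - 19778}{-43522 + 4548} = \frac{16893}{-38974} = 16893 \left(- \frac{1}{38974}\right) = - \frac{16893}{38974}$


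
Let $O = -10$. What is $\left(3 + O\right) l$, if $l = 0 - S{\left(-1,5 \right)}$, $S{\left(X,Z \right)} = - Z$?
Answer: $-35$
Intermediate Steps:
$l = 5$ ($l = 0 - \left(-1\right) 5 = 0 - -5 = 0 + 5 = 5$)
$\left(3 + O\right) l = \left(3 - 10\right) 5 = \left(-7\right) 5 = -35$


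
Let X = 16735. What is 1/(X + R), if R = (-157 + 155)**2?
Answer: 1/16739 ≈ 5.9741e-5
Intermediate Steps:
R = 4 (R = (-2)**2 = 4)
1/(X + R) = 1/(16735 + 4) = 1/16739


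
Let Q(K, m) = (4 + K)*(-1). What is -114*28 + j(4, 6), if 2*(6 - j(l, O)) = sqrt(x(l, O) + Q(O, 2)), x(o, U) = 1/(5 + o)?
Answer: -3186 - I*sqrt(89)/6 ≈ -3186.0 - 1.5723*I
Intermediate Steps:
Q(K, m) = -4 - K
j(l, O) = 6 - sqrt(-4 + 1/(5 + l) - O)/2 (j(l, O) = 6 - sqrt(1/(5 + l) + (-4 - O))/2 = 6 - sqrt(-4 + 1/(5 + l) - O)/2)
-114*28 + j(4, 6) = -114*28 + (6 - I*sqrt(-1 + (4 + 6)*(5 + 4))/sqrt(5 + 4)/2) = -3192 + (6 - I*sqrt(-1 + 10*9)/3/2) = -3192 + (6 - I*sqrt(-1 + 90)/3/2) = -3192 + (6 - I*sqrt(89)/3/2) = -3192 + (6 - I*sqrt(89)/6) = -3186 - I*sqrt(89)/6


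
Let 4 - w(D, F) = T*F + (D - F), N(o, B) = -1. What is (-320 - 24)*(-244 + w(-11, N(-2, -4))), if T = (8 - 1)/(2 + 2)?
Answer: 78518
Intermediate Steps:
T = 7/4 ≈ 1.7500
w(D, F) = 4 - D - 3*F/4 (w(D, F) = 4 - (7*F/4 + (D - F)) = 4 - (D + 3*F/4) = 4 + (-D - 3*F/4) = 4 - D - 3*F/4)
(-320 - 24)*(-244 + w(-11, N(-2, -4))) = (-320 - 24)*(-244 + (4 - 1*(-11) - ¾*(-1))) = -344*(-244 + (4 + 11 + ¾)) = -344*(-244 + 63/4) = -344*(-913/4) = 78518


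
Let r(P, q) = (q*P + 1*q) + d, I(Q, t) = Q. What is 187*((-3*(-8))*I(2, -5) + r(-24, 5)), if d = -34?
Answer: -18887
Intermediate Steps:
r(P, q) = -34 + q + P*q (r(P, q) = (q*P + 1*q) - 34 = (P*q + q) - 34 = (q + P*q) - 34 = -34 + q + P*q)
187*((-3*(-8))*I(2, -5) + r(-24, 5)) = 187*(-3*(-8)*2 + (-34 + 5 - 24*5)) = 187*(24*2 + (-34 + 5 - 120)) = 187*(48 - 149) = 187*(-101) = -18887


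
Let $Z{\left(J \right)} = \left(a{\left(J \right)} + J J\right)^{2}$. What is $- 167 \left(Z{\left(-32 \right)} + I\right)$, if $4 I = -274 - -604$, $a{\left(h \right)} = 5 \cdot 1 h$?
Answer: $- \frac{249357219}{2} \approx -1.2468 \cdot 10^{8}$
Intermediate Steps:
$a{\left(h \right)} = 5 h$
$Z{\left(J \right)} = \left(J^{2} + 5 J\right)^{2}$ ($Z{\left(J \right)} = \left(5 J + J J\right)^{2} = \left(5 J + J^{2}\right)^{2} = \left(J^{2} + 5 J\right)^{2}$)
$I = \frac{165}{2}$ ($I = \frac{-274 - -604}{4} = \frac{-274 + 604}{4} = \frac{1}{4} \cdot 330 = \frac{165}{2} \approx 82.5$)
$- 167 \left(Z{\left(-32 \right)} + I\right) = - 167 \left(\left(-32\right)^{2} \left(5 - 32\right)^{2} + \frac{165}{2}\right) = - 167 \left(1024 \left(-27\right)^{2} + \frac{165}{2}\right) = - 167 \left(1024 \cdot 729 + \frac{165}{2}\right) = - 167 \left(746496 + \frac{165}{2}\right) = \left(-167\right) \frac{1493157}{2} = - \frac{249357219}{2}$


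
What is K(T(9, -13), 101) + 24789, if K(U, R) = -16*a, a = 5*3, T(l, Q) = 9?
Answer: 24549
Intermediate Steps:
a = 15
K(U, R) = -240 (K(U, R) = -16*15 = -240)
K(T(9, -13), 101) + 24789 = -240 + 24789 = 24549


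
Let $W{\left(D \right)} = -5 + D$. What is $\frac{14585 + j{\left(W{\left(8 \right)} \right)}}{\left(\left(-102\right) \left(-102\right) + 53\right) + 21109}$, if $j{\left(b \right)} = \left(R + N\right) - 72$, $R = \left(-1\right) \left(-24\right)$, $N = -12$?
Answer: $\frac{14525}{31566} \approx 0.46015$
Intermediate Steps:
$R = 24$
$j{\left(b \right)} = -60$ ($j{\left(b \right)} = \left(24 - 12\right) - 72 = 12 - 72 = -60$)
$\frac{14585 + j{\left(W{\left(8 \right)} \right)}}{\left(\left(-102\right) \left(-102\right) + 53\right) + 21109} = \frac{14585 - 60}{\left(\left(-102\right) \left(-102\right) + 53\right) + 21109} = \frac{14525}{\left(10404 + 53\right) + 21109} = \frac{14525}{10457 + 21109} = \frac{14525}{31566}$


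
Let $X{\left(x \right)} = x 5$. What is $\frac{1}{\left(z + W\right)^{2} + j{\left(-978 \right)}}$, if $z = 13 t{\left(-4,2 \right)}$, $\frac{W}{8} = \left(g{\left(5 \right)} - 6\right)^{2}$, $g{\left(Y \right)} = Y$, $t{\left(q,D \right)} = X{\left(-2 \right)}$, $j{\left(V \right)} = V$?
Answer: $\frac{1}{13906} \approx 7.1911 \cdot 10^{-5}$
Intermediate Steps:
$X{\left(x \right)} = 5 x$
$t{\left(q,D \right)} = -10$ ($t{\left(q,D \right)} = 5 \left(-2\right) = -10$)
$W = 8$ ($W = 8 \left(5 - 6\right)^{2} = 8 \left(-1\right)^{2} = 8 \cdot 1 = 8$)
$z = -130$ ($z = 13 \left(-10\right) = -130$)
$\frac{1}{\left(z + W\right)^{2} + j{\left(-978 \right)}} = \frac{1}{\left(-130 + 8\right)^{2} - 978} = \frac{1}{\left(-122\right)^{2} - 978} = \frac{1}{14884 - 978} = \frac{1}{13906}$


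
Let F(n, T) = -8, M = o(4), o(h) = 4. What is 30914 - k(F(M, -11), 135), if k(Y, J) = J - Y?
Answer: 30771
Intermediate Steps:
M = 4
30914 - k(F(M, -11), 135) = 30914 - (135 - 1*(-8)) = 30914 - (135 + 8) = 30914 - 1*143 = 30914 - 143 = 30771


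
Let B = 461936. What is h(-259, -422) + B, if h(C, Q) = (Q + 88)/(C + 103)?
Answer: 36031175/78 ≈ 4.6194e+5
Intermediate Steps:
h(C, Q) = (88 + Q)/(103 + C)
h(-259, -422) + B = (88 - 422)/(103 - 259) + 461936 = -334/(-156) + 461936 = -1/156*(-334) + 461936 = 167/78 + 461936 = 36031175/78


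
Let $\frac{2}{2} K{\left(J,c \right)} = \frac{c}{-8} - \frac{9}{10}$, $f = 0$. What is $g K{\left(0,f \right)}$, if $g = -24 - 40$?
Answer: $\frac{288}{5} \approx 57.6$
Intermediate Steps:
$K{\left(J,c \right)} = - \frac{9}{10} - \frac{c}{8}$ ($K{\left(J,c \right)} = \frac{c}{-8} - \frac{9}{10} = c \left(- \frac{1}{8}\right) - \frac{9}{10} = - \frac{c}{8} - \frac{9}{10} = - \frac{9}{10} - \frac{c}{8}$)
$g = -64$ ($g = -24 - 40 = -64$)
$g K{\left(0,f \right)} = - 64 \left(- \frac{9}{10} - 0\right) = - 64 \left(- \frac{9}{10} + 0\right) = \left(-64\right) \left(- \frac{9}{10}\right) = \frac{288}{5}$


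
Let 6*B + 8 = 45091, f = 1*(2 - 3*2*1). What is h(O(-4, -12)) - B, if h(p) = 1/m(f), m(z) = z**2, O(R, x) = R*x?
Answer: -360661/48 ≈ -7513.8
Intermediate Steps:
f = -4 (f = 1*(2 - 6*1) = 1*(2 - 6) = 1*(-4) = -4)
B = 45083/6 (B = -4/3 + (1/6)*45091 = -4/3 + 45091/6 = 45083/6 ≈ 7513.8)
h(p) = 1/16 (h(p) = 1/((-4)**2) = 1/16)
h(O(-4, -12)) - B = 1/16 - 1*45083/6 = 1/16 - 45083/6 = -360661/48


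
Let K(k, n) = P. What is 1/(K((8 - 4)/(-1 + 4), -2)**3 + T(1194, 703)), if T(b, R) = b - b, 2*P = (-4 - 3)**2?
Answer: 8/117649 ≈ 6.7999e-5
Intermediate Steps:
P = 49/2 (P = (-4 - 3)**2/2 = (1/2)*(-7)**2 = (1/2)*49 = 49/2 ≈ 24.500)
K(k, n) = 49/2
T(b, R) = 0
1/(K((8 - 4)/(-1 + 4), -2)**3 + T(1194, 703)) = 1/((49/2)**3 + 0) = 1/(117649/8 + 0) = 1/(117649/8) = 8/117649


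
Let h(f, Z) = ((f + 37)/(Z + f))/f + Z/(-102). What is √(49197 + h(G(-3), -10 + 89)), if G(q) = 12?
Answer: 3*√1067908907/442 ≈ 221.80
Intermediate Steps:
h(f, Z) = -Z/102 + (37 + f)/(f*(Z + f)) (h(f, Z) = ((37 + f)/(Z + f))/f + Z*(-1/102) = ((37 + f)/(Z + f))/f - Z/102 = (37 + f)/(f*(Z + f)) - Z/102 = -Z/102 + (37 + f)/(f*(Z + f)))
√(49197 + h(G(-3), -10 + 89)) = √(49197 + (1/102)*(3774 + 102*12 - 1*(-10 + 89)*12² - 1*12*(-10 + 89)²)/(12*((-10 + 89) + 12))) = √(49197 + (1/102)*(1/12)*(3774 + 1224 - 1*79*144 - 1*12*79²)/(79 + 12)) = √(49197 + (1/102)*(1/12)*(3774 + 1224 - 11376 - 1*12*6241)/91) = √(49197 + (1/102)*(1/12)*(1/91)*(3774 + 1224 - 11376 - 74892)) = √(49197 + (1/102)*(1/12)*(1/91)*(-81270)) = √(49197 - 645/884) = √(43489503/884) = 3*√1067908907/442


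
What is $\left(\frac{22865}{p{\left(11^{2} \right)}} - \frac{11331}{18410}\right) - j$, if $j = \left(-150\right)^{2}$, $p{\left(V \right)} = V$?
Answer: $- \frac{49701651401}{2227610} \approx -22312.0$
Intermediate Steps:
$j = 22500$
$\left(\frac{22865}{p{\left(11^{2} \right)}} - \frac{11331}{18410}\right) - j = \left(\frac{22865}{11^{2}} - \frac{11331}{18410}\right) - 22500 = \left(\frac{22865}{121} - \frac{11331}{18410}\right) - 22500 = \frac{419573599}{2227610} - 22500 = - \frac{49701651401}{2227610}$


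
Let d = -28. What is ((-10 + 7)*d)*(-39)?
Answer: -3276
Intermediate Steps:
((-10 + 7)*d)*(-39) = ((-10 + 7)*(-28))*(-39) = -3*(-28)*(-39) = 84*(-39) = -3276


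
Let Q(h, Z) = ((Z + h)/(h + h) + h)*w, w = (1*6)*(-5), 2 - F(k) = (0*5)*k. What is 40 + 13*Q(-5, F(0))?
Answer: 1873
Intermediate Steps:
F(k) = 2 (F(k) = 2 - 0*5*k = 2 - 0*k = 2 - 1*0 = 2 + 0 = 2)
w = -30 (w = 6*(-5) = -30)
Q(h, Z) = -30*h - 15*(Z + h)/h (Q(h, Z) = ((Z + h)/(h + h) + h)*(-30) = ((Z + h)/((2*h)) + h)*(-30) = ((Z + h)*(1/(2*h)) + h)*(-30) = ((Z + h)/(2*h) + h)*(-30) = (h + (Z + h)/(2*h))*(-30) = -30*h - 15*(Z + h)/h)
40 + 13*Q(-5, F(0)) = 40 + 13*(-15 - 30*(-5) - 15*2/(-5)) = 40 + 13*(-15 + 150 - 15*2*(-⅕)) = 40 + 13*(-15 + 150 + 6) = 40 + 13*141 = 40 + 1833 = 1873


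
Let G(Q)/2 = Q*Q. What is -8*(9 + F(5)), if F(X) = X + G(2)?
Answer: -176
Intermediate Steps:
G(Q) = 2*Q² (G(Q) = 2*(Q*Q) = 2*Q²)
F(X) = 8 + X (F(X) = X + 2*2² = X + 2*4 = X + 8 = 8 + X)
-8*(9 + F(5)) = -8*(9 + (8 + 5)) = -8*(9 + 13) = -8*22 = -176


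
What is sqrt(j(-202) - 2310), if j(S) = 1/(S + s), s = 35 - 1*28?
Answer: I*sqrt(87837945)/195 ≈ 48.063*I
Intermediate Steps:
s = 7 (s = 35 - 28 = 7)
j(S) = 1/(7 + S) (j(S) = 1/(S + 7) = 1/(7 + S))
sqrt(j(-202) - 2310) = sqrt(1/(7 - 202) - 2310) = sqrt(1/(-195) - 2310) = sqrt(-1/195 - 2310) = sqrt(-450451/195) = I*sqrt(87837945)/195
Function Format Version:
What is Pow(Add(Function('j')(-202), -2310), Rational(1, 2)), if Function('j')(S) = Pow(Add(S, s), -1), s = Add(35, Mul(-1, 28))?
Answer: Mul(Rational(1, 195), I, Pow(87837945, Rational(1, 2))) ≈ Mul(48.063, I)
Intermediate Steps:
s = 7 (s = Add(35, -28) = 7)
Function('j')(S) = Pow(Add(7, S), -1) (Function('j')(S) = Pow(Add(S, 7), -1) = Pow(Add(7, S), -1))
Pow(Add(Function('j')(-202), -2310), Rational(1, 2)) = Pow(Add(Pow(Add(7, -202), -1), -2310), Rational(1, 2)) = Pow(Add(Pow(-195, -1), -2310), Rational(1, 2)) = Pow(Add(Rational(-1, 195), -2310), Rational(1, 2)) = Pow(Rational(-450451, 195), Rational(1, 2)) = Mul(Rational(1, 195), I, Pow(87837945, Rational(1, 2)))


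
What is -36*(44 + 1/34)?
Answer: -26946/17 ≈ -1585.1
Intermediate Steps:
-36*(44 + 1/34) = -36*1497/34 = -26946/17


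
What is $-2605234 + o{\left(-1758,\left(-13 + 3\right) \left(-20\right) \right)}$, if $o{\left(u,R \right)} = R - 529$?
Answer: $-2605563$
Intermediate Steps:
$o{\left(u,R \right)} = -529 + R$
$-2605234 + o{\left(-1758,\left(-13 + 3\right) \left(-20\right) \right)} = -2605234 - \left(529 - \left(-13 + 3\right) \left(-20\right)\right) = -2605234 - 329 = -2605563$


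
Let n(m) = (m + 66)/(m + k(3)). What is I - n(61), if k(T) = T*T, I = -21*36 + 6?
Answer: -52627/70 ≈ -751.81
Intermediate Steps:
I = -750 (I = -756 + 6 = -750)
k(T) = T**2
n(m) = (66 + m)/(9 + m) (n(m) = (m + 66)/(m + 3**2) = (66 + m)/(m + 9) = (66 + m)/(9 + m))
I - n(61) = -750 - (66 + 61)/(9 + 61) = -750 - 127/70 = -52627/70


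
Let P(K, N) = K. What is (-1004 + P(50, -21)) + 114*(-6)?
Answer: -1638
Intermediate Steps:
(-1004 + P(50, -21)) + 114*(-6) = (-1004 + 50) + 114*(-6) = -954 - 684 = -1638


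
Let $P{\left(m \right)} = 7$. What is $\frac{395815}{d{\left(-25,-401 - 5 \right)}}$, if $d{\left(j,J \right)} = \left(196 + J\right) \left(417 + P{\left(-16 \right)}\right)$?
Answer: $- \frac{11309}{2544} \approx -4.4454$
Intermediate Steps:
$d{\left(j,J \right)} = 83104 + 424 J$ ($d{\left(j,J \right)} = \left(196 + J\right) \left(417 + 7\right) = \left(196 + J\right) 424 = 83104 + 424 J$)
$\frac{395815}{d{\left(-25,-401 - 5 \right)}} = \frac{395815}{83104 + 424 \left(-401 - 5\right)} = \frac{395815}{83104 + 424 \left(-406\right)} = \frac{395815}{83104 - 172144} = \frac{395815}{-89040} = 395815 \left(- \frac{1}{89040}\right) = - \frac{11309}{2544}$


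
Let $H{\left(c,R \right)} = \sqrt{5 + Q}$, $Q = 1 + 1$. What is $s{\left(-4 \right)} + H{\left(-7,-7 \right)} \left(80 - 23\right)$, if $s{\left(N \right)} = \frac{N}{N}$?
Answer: $1 + 57 \sqrt{7} \approx 151.81$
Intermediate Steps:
$Q = 2$
$H{\left(c,R \right)} = \sqrt{7}$ ($H{\left(c,R \right)} = \sqrt{5 + 2} = \sqrt{7}$)
$s{\left(N \right)} = 1$
$s{\left(-4 \right)} + H{\left(-7,-7 \right)} \left(80 - 23\right) = 1 + \sqrt{7} \left(80 - 23\right) = 1 + \sqrt{7} \cdot 57 = 1 + 57 \sqrt{7}$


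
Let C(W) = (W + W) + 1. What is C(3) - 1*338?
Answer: -331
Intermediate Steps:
C(W) = 1 + 2*W (C(W) = 2*W + 1 = 1 + 2*W)
C(3) - 1*338 = (1 + 2*3) - 1*338 = (1 + 6) - 338 = 7 - 338 = -331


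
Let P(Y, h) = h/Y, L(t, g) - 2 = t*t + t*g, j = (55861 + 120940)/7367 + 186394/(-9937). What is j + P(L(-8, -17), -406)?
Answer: 23893607402/7393793779 ≈ 3.2316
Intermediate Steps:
j = 383706939/73205879 (j = 176801*(1/7367) + 186394*(-1/9937) = 176801/7367 - 186394/9937 = 383706939/73205879 ≈ 5.2415)
L(t, g) = 2 + t**2 + g*t (L(t, g) = 2 + (t*t + t*g) = 2 + (t**2 + g*t) = 2 + t**2 + g*t)
j + P(L(-8, -17), -406) = 383706939/73205879 - 406/(2 + (-8)**2 - 17*(-8)) = 383706939/73205879 - 406/(2 + 64 + 136) = 383706939/73205879 - 406/202 = 383706939/73205879 - 406*1/202 = 383706939/73205879 - 203/101 = 23893607402/7393793779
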